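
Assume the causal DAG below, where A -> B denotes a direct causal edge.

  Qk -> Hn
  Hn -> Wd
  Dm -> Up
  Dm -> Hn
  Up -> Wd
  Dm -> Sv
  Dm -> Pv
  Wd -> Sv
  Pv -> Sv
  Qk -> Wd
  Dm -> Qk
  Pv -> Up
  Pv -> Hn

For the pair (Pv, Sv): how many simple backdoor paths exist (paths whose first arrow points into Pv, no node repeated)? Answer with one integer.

6

A backdoor path from Pv to Sv is any simple undirected path whose first edge points into Pv (i.e. leaves Pv via a parent).
Parents of Pv: {Dm}.
Enumerating:
  P1: Pv <- Dm -> Qk -> Hn -> Wd -> Sv
  P2: Pv <- Dm -> Qk -> Wd -> Sv
  P3: Pv <- Dm -> Hn <- Qk -> Wd -> Sv
  P4: Pv <- Dm -> Hn -> Wd -> Sv
  P5: Pv <- Dm -> Up -> Wd -> Sv
  P6: Pv <- Dm -> Sv
That exhausts the simple backdoor paths. Count: 6.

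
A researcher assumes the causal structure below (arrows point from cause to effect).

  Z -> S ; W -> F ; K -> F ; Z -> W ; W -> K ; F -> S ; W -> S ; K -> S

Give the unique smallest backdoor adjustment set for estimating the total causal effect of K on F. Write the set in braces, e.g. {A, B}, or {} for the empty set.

Variables eligible for adjustment (non-descendants of K, excluding K and F): {W, Z}.
Backdoor paths from K to F:
  P1: K <- W <- Z -> S <- F
  P2: K <- W -> F
  P3: K <- W -> S <- F
The empty set is not sufficient: P2 (K <- W -> F) has no collider blocking it and no conditioned non-collider, so it is open.
Try {W}:
  P1: blocked at chain node W ∈ conditioning set.
  P2: blocked at fork node W ∈ conditioning set.
  P3: blocked at fork node W ∈ conditioning set.
{W} contains no descendant of K and blocks every backdoor path.
No other singleton works — e.g. {Z} leaves P2 open — so {W} is the unique smallest valid adjustment set.

{W}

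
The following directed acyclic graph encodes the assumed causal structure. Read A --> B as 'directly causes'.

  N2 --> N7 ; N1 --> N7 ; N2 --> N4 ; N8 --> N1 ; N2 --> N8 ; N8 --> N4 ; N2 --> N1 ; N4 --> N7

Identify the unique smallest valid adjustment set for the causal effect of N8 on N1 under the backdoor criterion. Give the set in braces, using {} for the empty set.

Variables eligible for adjustment (non-descendants of N8, excluding N8 and N1): {N2}.
Backdoor paths from N8 to N1:
  P1: N8 <- N2 -> N4 -> N7 <- N1
  P2: N8 <- N2 -> N1
  P3: N8 <- N2 -> N7 <- N1
The empty set is not sufficient: P2 (N8 <- N2 -> N1) has no collider blocking it and no conditioned non-collider, so it is open.
Try {N2}:
  P1: blocked at fork node N2 ∈ conditioning set.
  P2: blocked at fork node N2 ∈ conditioning set.
  P3: blocked at fork node N2 ∈ conditioning set.
{N2} contains no descendant of N8 and blocks every backdoor path.
{N2} is the unique smallest valid adjustment set.

{N2}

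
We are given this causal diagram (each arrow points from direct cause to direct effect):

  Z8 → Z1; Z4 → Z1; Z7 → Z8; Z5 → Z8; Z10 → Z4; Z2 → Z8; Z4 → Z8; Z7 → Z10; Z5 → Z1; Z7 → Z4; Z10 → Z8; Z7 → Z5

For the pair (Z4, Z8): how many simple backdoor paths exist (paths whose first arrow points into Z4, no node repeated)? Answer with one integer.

8

A backdoor path from Z4 to Z8 is any simple undirected path whose first edge points into Z4 (i.e. leaves Z4 via a parent).
Parents of Z4: {Z10, Z7}.
Enumerating:
  P1: Z4 <- Z7 -> Z10 -> Z8
  P2: Z4 <- Z7 -> Z5 -> Z8
  P3: Z4 <- Z7 -> Z5 -> Z1 <- Z8
  P4: Z4 <- Z7 -> Z8
  P5: Z4 <- Z10 <- Z7 -> Z5 -> Z8
  P6: Z4 <- Z10 <- Z7 -> Z5 -> Z1 <- Z8
  P7: Z4 <- Z10 <- Z7 -> Z8
  P8: Z4 <- Z10 -> Z8
That exhausts the simple backdoor paths. Count: 8.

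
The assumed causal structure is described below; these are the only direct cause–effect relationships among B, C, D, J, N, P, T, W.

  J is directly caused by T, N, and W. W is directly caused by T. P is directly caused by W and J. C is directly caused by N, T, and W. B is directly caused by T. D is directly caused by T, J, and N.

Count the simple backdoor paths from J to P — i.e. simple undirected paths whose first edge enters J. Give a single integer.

8

A backdoor path from J to P is any simple undirected path whose first edge points into J (i.e. leaves J via a parent).
Parents of J: {N, T, W}.
Enumerating:
  P1: J <- T -> W -> P
  P2: J <- T -> C <- W -> P
  P3: J <- T -> D <- N -> C <- W -> P
  P4: J <- N -> C <- T -> W -> P
  P5: J <- N -> C <- W -> P
  P6: J <- N -> D <- T -> W -> P
  P7: J <- N -> D <- T -> C <- W -> P
  P8: J <- W -> P
That exhausts the simple backdoor paths. Count: 8.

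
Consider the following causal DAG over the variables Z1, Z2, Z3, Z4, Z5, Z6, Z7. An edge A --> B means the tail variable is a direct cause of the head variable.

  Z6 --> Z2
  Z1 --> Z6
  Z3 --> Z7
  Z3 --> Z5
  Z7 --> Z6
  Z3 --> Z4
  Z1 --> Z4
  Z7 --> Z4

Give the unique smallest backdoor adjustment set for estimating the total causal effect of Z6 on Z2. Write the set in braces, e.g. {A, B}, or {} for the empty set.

{}

Variables eligible for adjustment (non-descendants of Z6, excluding Z6 and Z2): {Z1, Z3, Z4, Z5, Z7}.
Backdoor paths from Z6 to Z2:
  (none)
With no backdoor paths the empty set already satisfies the criterion, and it is trivially minimal.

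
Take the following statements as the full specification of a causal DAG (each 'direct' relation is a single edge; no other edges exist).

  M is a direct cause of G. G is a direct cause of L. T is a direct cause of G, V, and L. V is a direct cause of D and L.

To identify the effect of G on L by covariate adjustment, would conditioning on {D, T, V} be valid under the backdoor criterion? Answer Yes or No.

Yes

Backdoor paths from G to L (paths whose first edge points into G):
  P1: G <- T -> V -> L
  P2: G <- T -> L
Condition 1 (no descendant of G in the set): holds — descendants of G are {L}; none are in {D, T, V}.
Condition 2 (every backdoor path blocked by {D, T, V}):
  P1: blocked at fork node T ∈ conditioning set.
  P2: blocked at fork node T ∈ conditioning set.
{D, T, V} satisfies the backdoor criterion.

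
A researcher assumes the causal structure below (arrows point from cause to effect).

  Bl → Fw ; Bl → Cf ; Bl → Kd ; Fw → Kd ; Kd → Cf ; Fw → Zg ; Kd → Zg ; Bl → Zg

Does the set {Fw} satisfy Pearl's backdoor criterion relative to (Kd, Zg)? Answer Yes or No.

No

Backdoor paths from Kd to Zg (paths whose first edge points into Kd):
  P1: Kd <- Bl -> Fw -> Zg
  P2: Kd <- Bl -> Zg
  P3: Kd <- Fw <- Bl -> Zg
  P4: Kd <- Fw -> Zg
Condition 1 (no descendant of Kd in the set): holds — descendants of Kd are {Cf, Zg}; none are in {Fw}.
Condition 2 (every backdoor path blocked by {Fw}):
  P1: blocked at chain node Fw ∈ conditioning set.
  P2: open — no interior node is in the conditioning set.
  P3: blocked at chain node Fw ∈ conditioning set.
  P4: blocked at fork node Fw ∈ conditioning set.
{Fw} does not satisfy the backdoor criterion.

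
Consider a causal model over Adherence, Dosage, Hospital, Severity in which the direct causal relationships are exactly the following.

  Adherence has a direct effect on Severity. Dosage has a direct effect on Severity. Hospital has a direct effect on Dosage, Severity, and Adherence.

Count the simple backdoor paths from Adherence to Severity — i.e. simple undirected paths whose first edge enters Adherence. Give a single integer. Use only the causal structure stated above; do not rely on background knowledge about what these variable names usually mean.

2

A backdoor path from Adherence to Severity is any simple undirected path whose first edge points into Adherence (i.e. leaves Adherence via a parent).
Parents of Adherence: {Hospital}.
Enumerating:
  P1: Adherence <- Hospital -> Dosage -> Severity
  P2: Adherence <- Hospital -> Severity
That exhausts the simple backdoor paths. Count: 2.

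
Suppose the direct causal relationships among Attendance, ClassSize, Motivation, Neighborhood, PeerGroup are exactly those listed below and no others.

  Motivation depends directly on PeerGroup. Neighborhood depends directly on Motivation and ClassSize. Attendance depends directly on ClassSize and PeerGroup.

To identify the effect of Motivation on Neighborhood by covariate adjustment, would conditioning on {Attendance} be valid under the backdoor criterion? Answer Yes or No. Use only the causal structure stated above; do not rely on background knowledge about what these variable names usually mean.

No

Backdoor paths from Motivation to Neighborhood (paths whose first edge points into Motivation):
  P1: Motivation <- PeerGroup -> Attendance <- ClassSize -> Neighborhood
Condition 1 (no descendant of Motivation in the set): holds — descendants of Motivation are {Neighborhood}; none are in {Attendance}.
Condition 2 (every backdoor path blocked by {Attendance}):
  P1: open — collider(s) Attendance are conditioned on (or have a conditioned descendant) and no non-collider on the path is in the set.
{Attendance} does not satisfy the backdoor criterion.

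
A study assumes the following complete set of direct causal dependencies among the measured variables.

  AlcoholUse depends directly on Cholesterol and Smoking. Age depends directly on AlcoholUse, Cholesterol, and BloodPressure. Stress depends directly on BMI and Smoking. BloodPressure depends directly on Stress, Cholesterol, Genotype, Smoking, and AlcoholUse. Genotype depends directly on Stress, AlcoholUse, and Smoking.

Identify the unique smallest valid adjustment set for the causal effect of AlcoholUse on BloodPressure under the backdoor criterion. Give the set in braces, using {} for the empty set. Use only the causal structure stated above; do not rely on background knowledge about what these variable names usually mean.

Variables eligible for adjustment (non-descendants of AlcoholUse, excluding AlcoholUse and BloodPressure): {BMI, Cholesterol, Smoking, Stress}.
Backdoor paths from AlcoholUse to BloodPressure:
  P1: AlcoholUse <- Cholesterol -> BloodPressure
  P2: AlcoholUse <- Cholesterol -> Age <- BloodPressure
  P3: AlcoholUse <- Smoking -> Stress -> Genotype -> BloodPressure
  P4: AlcoholUse <- Smoking -> Stress -> BloodPressure
  P5: AlcoholUse <- Smoking -> Genotype <- Stress -> BloodPressure
  P6: AlcoholUse <- Smoking -> Genotype -> BloodPressure
  P7: AlcoholUse <- Smoking -> BloodPressure
The empty set is not sufficient: P1 (AlcoholUse <- Cholesterol -> BloodPressure) has no collider blocking it and no conditioned non-collider, so it is open.
Try {Cholesterol, Smoking}:
  P1: blocked at fork node Cholesterol ∈ conditioning set.
  P2: blocked at fork node Cholesterol ∈ conditioning set.
  P3: blocked at fork node Smoking ∈ conditioning set.
  P4: blocked at fork node Smoking ∈ conditioning set.
  P5: blocked at fork node Smoking ∈ conditioning set.
  P6: blocked at fork node Smoking ∈ conditioning set.
  P7: blocked at fork node Smoking ∈ conditioning set.
{Cholesterol, Smoking} contains no descendant of AlcoholUse and blocks every backdoor path.
Every element of {Cholesterol, Smoking} is needed (dropping Cholesterol leaves P1 open; dropping Smoking leaves P3 open), so no proper subset is valid.
Among all size-2 subsets of the eligible variables, only {Cholesterol, Smoking} blocks every backdoor path, so it is the unique smallest valid adjustment set.

{Cholesterol, Smoking}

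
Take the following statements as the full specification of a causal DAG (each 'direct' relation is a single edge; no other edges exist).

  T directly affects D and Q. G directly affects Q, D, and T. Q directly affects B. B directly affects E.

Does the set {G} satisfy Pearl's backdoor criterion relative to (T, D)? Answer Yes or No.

Backdoor paths from T to D (paths whose first edge points into T):
  P1: T <- G -> D
Condition 1 (no descendant of T in the set): holds — descendants of T are {B, D, E, Q}; none are in {G}.
Condition 2 (every backdoor path blocked by {G}):
  P1: blocked at fork node G ∈ conditioning set.
{G} satisfies the backdoor criterion.

Yes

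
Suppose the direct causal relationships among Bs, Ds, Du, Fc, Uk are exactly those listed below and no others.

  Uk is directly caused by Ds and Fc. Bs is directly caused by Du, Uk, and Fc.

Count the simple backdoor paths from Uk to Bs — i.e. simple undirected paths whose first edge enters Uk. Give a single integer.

1

A backdoor path from Uk to Bs is any simple undirected path whose first edge points into Uk (i.e. leaves Uk via a parent).
Parents of Uk: {Ds, Fc}.
Enumerating:
  P1: Uk <- Fc -> Bs
That exhausts the simple backdoor paths. Count: 1.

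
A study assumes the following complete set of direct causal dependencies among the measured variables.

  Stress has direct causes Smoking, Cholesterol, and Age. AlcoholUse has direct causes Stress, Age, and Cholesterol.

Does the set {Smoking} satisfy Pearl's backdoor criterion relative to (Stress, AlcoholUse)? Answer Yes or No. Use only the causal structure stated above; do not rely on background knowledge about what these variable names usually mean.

No

Backdoor paths from Stress to AlcoholUse (paths whose first edge points into Stress):
  P1: Stress <- Cholesterol -> AlcoholUse
  P2: Stress <- Age -> AlcoholUse
Condition 1 (no descendant of Stress in the set): holds — descendants of Stress are {AlcoholUse}; none are in {Smoking}.
Condition 2 (every backdoor path blocked by {Smoking}):
  P1: open — no interior node is in the conditioning set.
  P2: open — no interior node is in the conditioning set.
{Smoking} does not satisfy the backdoor criterion.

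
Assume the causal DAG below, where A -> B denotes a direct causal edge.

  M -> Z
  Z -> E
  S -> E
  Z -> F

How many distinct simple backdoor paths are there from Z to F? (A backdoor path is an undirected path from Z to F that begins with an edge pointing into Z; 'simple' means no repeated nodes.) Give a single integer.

0

A backdoor path from Z to F is any simple undirected path whose first edge points into Z (i.e. leaves Z via a parent).
Parents of Z: {M}.
No simple path from any parent of Z reaches F without revisiting Z, so there are no backdoor paths.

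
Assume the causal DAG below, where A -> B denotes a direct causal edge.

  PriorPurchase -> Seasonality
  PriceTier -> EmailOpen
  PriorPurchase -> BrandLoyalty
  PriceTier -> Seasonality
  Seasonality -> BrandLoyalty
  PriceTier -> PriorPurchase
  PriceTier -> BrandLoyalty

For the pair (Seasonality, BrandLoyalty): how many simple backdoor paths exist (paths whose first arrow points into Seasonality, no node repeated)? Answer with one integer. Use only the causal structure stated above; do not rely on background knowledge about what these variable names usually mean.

4

A backdoor path from Seasonality to BrandLoyalty is any simple undirected path whose first edge points into Seasonality (i.e. leaves Seasonality via a parent).
Parents of Seasonality: {PriceTier, PriorPurchase}.
Enumerating:
  P1: Seasonality <- PriceTier -> PriorPurchase -> BrandLoyalty
  P2: Seasonality <- PriceTier -> BrandLoyalty
  P3: Seasonality <- PriorPurchase <- PriceTier -> BrandLoyalty
  P4: Seasonality <- PriorPurchase -> BrandLoyalty
That exhausts the simple backdoor paths. Count: 4.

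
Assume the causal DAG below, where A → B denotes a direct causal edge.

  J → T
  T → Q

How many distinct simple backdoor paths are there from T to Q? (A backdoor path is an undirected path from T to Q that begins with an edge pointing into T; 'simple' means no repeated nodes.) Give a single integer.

0

A backdoor path from T to Q is any simple undirected path whose first edge points into T (i.e. leaves T via a parent).
Parents of T: {J}.
No simple path from any parent of T reaches Q without revisiting T, so there are no backdoor paths.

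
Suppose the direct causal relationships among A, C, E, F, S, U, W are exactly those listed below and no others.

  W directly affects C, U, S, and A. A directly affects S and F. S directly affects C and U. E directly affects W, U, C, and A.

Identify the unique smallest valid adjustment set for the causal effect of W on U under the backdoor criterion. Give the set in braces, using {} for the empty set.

{E}

Variables eligible for adjustment (non-descendants of W, excluding W and U): {E}.
Backdoor paths from W to U:
  P1: W <- E -> A -> S -> U
  P2: W <- E -> U
  P3: W <- E -> C <- S -> U
The empty set is not sufficient: P1 (W <- E -> A -> S -> U) has no collider blocking it and no conditioned non-collider, so it is open.
Try {E}:
  P1: blocked at fork node E ∈ conditioning set.
  P2: blocked at fork node E ∈ conditioning set.
  P3: blocked at fork node E ∈ conditioning set.
{E} contains no descendant of W and blocks every backdoor path.
{E} is the unique smallest valid adjustment set.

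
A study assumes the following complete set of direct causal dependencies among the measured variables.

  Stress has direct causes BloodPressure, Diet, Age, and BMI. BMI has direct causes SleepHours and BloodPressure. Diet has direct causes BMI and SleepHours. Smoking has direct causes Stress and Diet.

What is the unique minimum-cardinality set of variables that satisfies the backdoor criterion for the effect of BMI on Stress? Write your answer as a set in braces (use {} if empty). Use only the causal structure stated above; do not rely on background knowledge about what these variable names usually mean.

Variables eligible for adjustment (non-descendants of BMI, excluding BMI and Stress): {Age, BloodPressure, SleepHours}.
Backdoor paths from BMI to Stress:
  P1: BMI <- SleepHours -> Diet -> Stress
  P2: BMI <- SleepHours -> Diet -> Smoking <- Stress
  P3: BMI <- BloodPressure -> Stress
The empty set is not sufficient: P1 (BMI <- SleepHours -> Diet -> Stress) has no collider blocking it and no conditioned non-collider, so it is open.
Try {BloodPressure, SleepHours}:
  P1: blocked at fork node SleepHours ∈ conditioning set.
  P2: blocked at fork node SleepHours ∈ conditioning set.
  P3: blocked at fork node BloodPressure ∈ conditioning set.
{BloodPressure, SleepHours} contains no descendant of BMI and blocks every backdoor path.
Every element of {BloodPressure, SleepHours} is needed (dropping BloodPressure leaves P3 open; dropping SleepHours leaves P1 open), so no proper subset is valid.
Among all size-2 subsets of the eligible variables, only {BloodPressure, SleepHours} blocks every backdoor path, so it is the unique smallest valid adjustment set.

{BloodPressure, SleepHours}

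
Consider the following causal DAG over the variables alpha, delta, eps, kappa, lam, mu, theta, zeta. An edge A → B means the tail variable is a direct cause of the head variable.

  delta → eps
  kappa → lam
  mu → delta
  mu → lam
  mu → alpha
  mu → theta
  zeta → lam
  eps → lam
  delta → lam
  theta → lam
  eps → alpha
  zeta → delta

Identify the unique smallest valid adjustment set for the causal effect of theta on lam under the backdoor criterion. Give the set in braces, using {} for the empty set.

Variables eligible for adjustment (non-descendants of theta, excluding theta and lam): {alpha, delta, eps, kappa, mu, zeta}.
Backdoor paths from theta to lam:
  P1: theta <- mu -> delta <- zeta -> lam
  P2: theta <- mu -> delta -> eps -> lam
  P3: theta <- mu -> delta -> lam
  P4: theta <- mu -> lam
  P5: theta <- mu -> alpha <- eps <- delta <- zeta -> lam
  P6: theta <- mu -> alpha <- eps <- delta -> lam
  P7: theta <- mu -> alpha <- eps -> lam
The empty set is not sufficient: P2 (theta <- mu -> delta -> eps -> lam) has no collider blocking it and no conditioned non-collider, so it is open.
Try {mu}:
  P1: blocked at fork node mu ∈ conditioning set.
  P2: blocked at fork node mu ∈ conditioning set.
  P3: blocked at fork node mu ∈ conditioning set.
  P4: blocked at fork node mu ∈ conditioning set.
  P5: blocked at fork node mu ∈ conditioning set.
  P6: blocked at fork node mu ∈ conditioning set.
  P7: blocked at fork node mu ∈ conditioning set.
{mu} contains no descendant of theta and blocks every backdoor path.
No other singleton works — e.g. {kappa} leaves P2 open — so {mu} is the unique smallest valid adjustment set.

{mu}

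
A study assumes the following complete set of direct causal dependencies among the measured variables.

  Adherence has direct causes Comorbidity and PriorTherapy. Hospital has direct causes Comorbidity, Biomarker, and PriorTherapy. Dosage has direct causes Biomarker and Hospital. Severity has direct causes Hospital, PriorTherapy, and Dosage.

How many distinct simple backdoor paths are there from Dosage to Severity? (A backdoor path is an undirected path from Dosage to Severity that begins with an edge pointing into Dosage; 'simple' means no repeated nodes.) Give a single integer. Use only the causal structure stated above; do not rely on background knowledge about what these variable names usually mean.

6

A backdoor path from Dosage to Severity is any simple undirected path whose first edge points into Dosage (i.e. leaves Dosage via a parent).
Parents of Dosage: {Biomarker, Hospital}.
Enumerating:
  P1: Dosage <- Biomarker -> Hospital <- PriorTherapy -> Severity
  P2: Dosage <- Biomarker -> Hospital <- Comorbidity -> Adherence <- PriorTherapy -> Severity
  P3: Dosage <- Biomarker -> Hospital -> Severity
  P4: Dosage <- Hospital <- PriorTherapy -> Severity
  P5: Dosage <- Hospital <- Comorbidity -> Adherence <- PriorTherapy -> Severity
  P6: Dosage <- Hospital -> Severity
That exhausts the simple backdoor paths. Count: 6.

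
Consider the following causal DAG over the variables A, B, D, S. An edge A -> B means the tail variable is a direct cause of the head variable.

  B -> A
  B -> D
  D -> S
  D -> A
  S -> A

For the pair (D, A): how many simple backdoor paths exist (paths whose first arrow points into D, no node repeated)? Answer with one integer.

A backdoor path from D to A is any simple undirected path whose first edge points into D (i.e. leaves D via a parent).
Parents of D: {B}.
Enumerating:
  P1: D <- B -> A
That exhausts the simple backdoor paths. Count: 1.

1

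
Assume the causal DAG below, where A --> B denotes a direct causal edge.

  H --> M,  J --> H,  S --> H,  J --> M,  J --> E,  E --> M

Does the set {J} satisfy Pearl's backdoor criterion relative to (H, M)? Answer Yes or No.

Yes

Backdoor paths from H to M (paths whose first edge points into H):
  P1: H <- J -> E -> M
  P2: H <- J -> M
Condition 1 (no descendant of H in the set): holds — descendants of H are {M}; none are in {J}.
Condition 2 (every backdoor path blocked by {J}):
  P1: blocked at fork node J ∈ conditioning set.
  P2: blocked at fork node J ∈ conditioning set.
{J} satisfies the backdoor criterion.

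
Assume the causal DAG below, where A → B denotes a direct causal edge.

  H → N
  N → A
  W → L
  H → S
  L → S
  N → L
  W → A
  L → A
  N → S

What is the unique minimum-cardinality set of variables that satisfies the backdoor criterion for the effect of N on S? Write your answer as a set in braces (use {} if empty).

Variables eligible for adjustment (non-descendants of N, excluding N and S): {H, W}.
Backdoor paths from N to S:
  P1: N <- H -> S
The empty set is not sufficient: P1 (N <- H -> S) has no collider blocking it and no conditioned non-collider, so it is open.
Try {H}:
  P1: blocked at fork node H ∈ conditioning set.
{H} contains no descendant of N and blocks every backdoor path.
No other singleton works — e.g. {W} leaves P1 open — so {H} is the unique smallest valid adjustment set.

{H}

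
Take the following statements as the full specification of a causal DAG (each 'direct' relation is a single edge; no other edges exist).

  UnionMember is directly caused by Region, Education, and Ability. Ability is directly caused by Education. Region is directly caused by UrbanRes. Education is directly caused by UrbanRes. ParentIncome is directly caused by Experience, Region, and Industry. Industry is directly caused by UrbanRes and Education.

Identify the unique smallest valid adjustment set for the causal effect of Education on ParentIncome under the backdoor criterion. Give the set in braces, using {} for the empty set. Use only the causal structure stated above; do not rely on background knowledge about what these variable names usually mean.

{UrbanRes}

Variables eligible for adjustment (non-descendants of Education, excluding Education and ParentIncome): {Experience, Region, UrbanRes}.
Backdoor paths from Education to ParentIncome:
  P1: Education <- UrbanRes -> Region -> ParentIncome
  P2: Education <- UrbanRes -> Industry -> ParentIncome
The empty set is not sufficient: P1 (Education <- UrbanRes -> Region -> ParentIncome) has no collider blocking it and no conditioned non-collider, so it is open.
Try {UrbanRes}:
  P1: blocked at fork node UrbanRes ∈ conditioning set.
  P2: blocked at fork node UrbanRes ∈ conditioning set.
{UrbanRes} contains no descendant of Education and blocks every backdoor path.
No other singleton works — e.g. {Experience} leaves P1 open — so {UrbanRes} is the unique smallest valid adjustment set.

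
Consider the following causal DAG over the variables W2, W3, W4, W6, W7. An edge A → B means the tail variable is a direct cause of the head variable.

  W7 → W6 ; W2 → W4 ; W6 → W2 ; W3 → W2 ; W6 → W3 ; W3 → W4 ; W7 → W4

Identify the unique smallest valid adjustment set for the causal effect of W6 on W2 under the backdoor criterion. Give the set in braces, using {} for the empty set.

{}

Variables eligible for adjustment (non-descendants of W6, excluding W6 and W2): {W7}.
Backdoor paths from W6 to W2:
  P1: W6 <- W7 -> W4 <- W3 -> W2
  P2: W6 <- W7 -> W4 <- W2
Each backdoor path contains an unconditioned collider, so every path is already blocked with the empty conditioning set:
  P1: blocked at collider W4 (neither it nor any descendant is in the conditioning set).
  P2: blocked at collider W4 (neither it nor any descendant is in the conditioning set).
The empty set is therefore the unique smallest valid set.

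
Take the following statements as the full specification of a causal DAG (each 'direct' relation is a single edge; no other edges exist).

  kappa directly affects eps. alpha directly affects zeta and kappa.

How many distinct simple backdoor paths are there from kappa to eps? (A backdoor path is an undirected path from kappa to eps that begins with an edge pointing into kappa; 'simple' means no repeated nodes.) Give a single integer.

0

A backdoor path from kappa to eps is any simple undirected path whose first edge points into kappa (i.e. leaves kappa via a parent).
Parents of kappa: {alpha}.
No simple path from any parent of kappa reaches eps without revisiting kappa, so there are no backdoor paths.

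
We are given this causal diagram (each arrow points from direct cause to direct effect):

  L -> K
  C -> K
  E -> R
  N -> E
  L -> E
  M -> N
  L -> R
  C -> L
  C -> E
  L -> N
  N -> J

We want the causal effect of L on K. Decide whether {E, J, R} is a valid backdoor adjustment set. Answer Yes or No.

No

Backdoor paths from L to K (paths whose first edge points into L):
  P1: L <- C -> K
Condition 1 (no descendant of L in the set): FAILS — E, J, and R are descendants of L.
Condition 2 (every backdoor path blocked by {E, J, R}):
  P1: open — no interior node is in the conditioning set.
{E, J, R} does not satisfy the backdoor criterion.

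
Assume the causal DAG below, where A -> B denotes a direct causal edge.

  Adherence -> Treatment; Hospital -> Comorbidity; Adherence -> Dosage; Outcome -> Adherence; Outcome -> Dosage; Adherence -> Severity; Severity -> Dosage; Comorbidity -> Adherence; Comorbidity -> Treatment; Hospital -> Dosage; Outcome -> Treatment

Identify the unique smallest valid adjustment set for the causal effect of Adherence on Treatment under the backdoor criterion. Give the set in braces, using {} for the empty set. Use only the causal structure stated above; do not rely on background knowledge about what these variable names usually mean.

{Comorbidity, Outcome}

Variables eligible for adjustment (non-descendants of Adherence, excluding Adherence and Treatment): {Comorbidity, Hospital, Outcome}.
Backdoor paths from Adherence to Treatment:
  P1: Adherence <- Comorbidity <- Hospital -> Dosage <- Outcome -> Treatment
  P2: Adherence <- Comorbidity -> Treatment
  P3: Adherence <- Outcome -> Treatment
  P4: Adherence <- Outcome -> Dosage <- Hospital -> Comorbidity -> Treatment
The empty set is not sufficient: P2 (Adherence <- Comorbidity -> Treatment) has no collider blocking it and no conditioned non-collider, so it is open.
Try {Comorbidity, Outcome}:
  P1: blocked at chain node Comorbidity ∈ conditioning set.
  P2: blocked at fork node Comorbidity ∈ conditioning set.
  P3: blocked at fork node Outcome ∈ conditioning set.
  P4: blocked at fork node Outcome ∈ conditioning set.
{Comorbidity, Outcome} contains no descendant of Adherence and blocks every backdoor path.
Every element of {Comorbidity, Outcome} is needed (dropping Comorbidity leaves P2 open; dropping Outcome leaves P3 open), so no proper subset is valid.
Among all size-2 subsets of the eligible variables, only {Comorbidity, Outcome} blocks every backdoor path, so it is the unique smallest valid adjustment set.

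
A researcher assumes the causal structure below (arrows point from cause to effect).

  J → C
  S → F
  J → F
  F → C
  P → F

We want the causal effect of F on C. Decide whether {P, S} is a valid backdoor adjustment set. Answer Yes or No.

Backdoor paths from F to C (paths whose first edge points into F):
  P1: F <- J -> C
Condition 1 (no descendant of F in the set): holds — descendants of F are {C}; none are in {P, S}.
Condition 2 (every backdoor path blocked by {P, S}):
  P1: open — no interior node is in the conditioning set.
{P, S} does not satisfy the backdoor criterion.

No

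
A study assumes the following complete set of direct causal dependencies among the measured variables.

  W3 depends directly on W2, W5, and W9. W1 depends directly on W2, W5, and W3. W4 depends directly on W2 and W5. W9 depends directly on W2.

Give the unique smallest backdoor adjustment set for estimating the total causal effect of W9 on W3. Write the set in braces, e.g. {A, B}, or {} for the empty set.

Variables eligible for adjustment (non-descendants of W9, excluding W9 and W3): {W2, W4, W5}.
Backdoor paths from W9 to W3:
  P1: W9 <- W2 -> W3
  P2: W9 <- W2 -> W4 <- W5 -> W3
  P3: W9 <- W2 -> W4 <- W5 -> W1 <- W3
  P4: W9 <- W2 -> W1 <- W5 -> W3
  P5: W9 <- W2 -> W1 <- W3
The empty set is not sufficient: P1 (W9 <- W2 -> W3) has no collider blocking it and no conditioned non-collider, so it is open.
Try {W2}:
  P1: blocked at fork node W2 ∈ conditioning set.
  P2: blocked at fork node W2 ∈ conditioning set.
  P3: blocked at fork node W2 ∈ conditioning set.
  P4: blocked at fork node W2 ∈ conditioning set.
  P5: blocked at fork node W2 ∈ conditioning set.
{W2} contains no descendant of W9 and blocks every backdoor path.
No other singleton works — e.g. {W5} leaves P1 open — so {W2} is the unique smallest valid adjustment set.

{W2}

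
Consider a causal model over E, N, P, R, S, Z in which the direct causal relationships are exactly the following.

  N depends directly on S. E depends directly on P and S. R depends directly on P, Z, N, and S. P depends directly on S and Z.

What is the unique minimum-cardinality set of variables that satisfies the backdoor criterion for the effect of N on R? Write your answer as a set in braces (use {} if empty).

{S}

Variables eligible for adjustment (non-descendants of N, excluding N and R): {E, P, S, Z}.
Backdoor paths from N to R:
  P1: N <- S -> P <- Z -> R
  P2: N <- S -> P -> R
  P3: N <- S -> E <- P <- Z -> R
  P4: N <- S -> E <- P -> R
  P5: N <- S -> R
The empty set is not sufficient: P2 (N <- S -> P -> R) has no collider blocking it and no conditioned non-collider, so it is open.
Try {S}:
  P1: blocked at fork node S ∈ conditioning set.
  P2: blocked at fork node S ∈ conditioning set.
  P3: blocked at fork node S ∈ conditioning set.
  P4: blocked at fork node S ∈ conditioning set.
  P5: blocked at fork node S ∈ conditioning set.
{S} contains no descendant of N and blocks every backdoor path.
No other singleton works — e.g. {Z} leaves P2 open — so {S} is the unique smallest valid adjustment set.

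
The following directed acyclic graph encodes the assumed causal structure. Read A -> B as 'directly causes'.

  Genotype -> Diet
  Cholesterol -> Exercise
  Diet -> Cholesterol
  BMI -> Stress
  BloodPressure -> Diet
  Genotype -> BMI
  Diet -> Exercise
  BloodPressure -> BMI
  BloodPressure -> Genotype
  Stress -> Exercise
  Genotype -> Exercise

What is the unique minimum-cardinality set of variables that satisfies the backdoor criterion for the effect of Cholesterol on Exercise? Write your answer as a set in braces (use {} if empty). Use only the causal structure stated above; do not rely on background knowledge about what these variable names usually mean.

Variables eligible for adjustment (non-descendants of Cholesterol, excluding Cholesterol and Exercise): {BMI, BloodPressure, Diet, Genotype, Stress}.
Backdoor paths from Cholesterol to Exercise:
  P1: Cholesterol <- Diet <- BloodPressure -> Genotype -> BMI -> Stress -> Exercise
  P2: Cholesterol <- Diet <- BloodPressure -> Genotype -> Exercise
  P3: Cholesterol <- Diet <- BloodPressure -> BMI <- Genotype -> Exercise
  P4: Cholesterol <- Diet <- BloodPressure -> BMI -> Stress -> Exercise
  P5: Cholesterol <- Diet <- Genotype <- BloodPressure -> BMI -> Stress -> Exercise
  P6: Cholesterol <- Diet <- Genotype -> BMI -> Stress -> Exercise
  P7: Cholesterol <- Diet <- Genotype -> Exercise
  P8: Cholesterol <- Diet -> Exercise
The empty set is not sufficient: P1 (Cholesterol <- Diet <- BloodPressure -> Genotype -> BMI -> Stress -> Exercise) has no collider blocking it and no conditioned non-collider, so it is open.
Try {Diet}:
  P1: blocked at chain node Diet ∈ conditioning set.
  P2: blocked at chain node Diet ∈ conditioning set.
  P3: blocked at chain node Diet ∈ conditioning set.
  P4: blocked at chain node Diet ∈ conditioning set.
  P5: blocked at chain node Diet ∈ conditioning set.
  P6: blocked at chain node Diet ∈ conditioning set.
  P7: blocked at chain node Diet ∈ conditioning set.
  P8: blocked at fork node Diet ∈ conditioning set.
{Diet} contains no descendant of Cholesterol and blocks every backdoor path.
No other singleton works — e.g. {BloodPressure} leaves P6 open — so {Diet} is the unique smallest valid adjustment set.

{Diet}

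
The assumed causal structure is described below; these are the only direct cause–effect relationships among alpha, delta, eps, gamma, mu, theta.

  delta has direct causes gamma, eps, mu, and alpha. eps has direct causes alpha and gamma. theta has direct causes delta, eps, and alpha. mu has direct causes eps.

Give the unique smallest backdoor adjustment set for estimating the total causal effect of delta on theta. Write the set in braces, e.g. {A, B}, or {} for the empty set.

{alpha, eps}

Variables eligible for adjustment (non-descendants of delta, excluding delta and theta): {alpha, eps, gamma, mu}.
Backdoor paths from delta to theta:
  P1: delta <- gamma -> eps <- alpha -> theta
  P2: delta <- gamma -> eps -> theta
  P3: delta <- alpha -> eps -> theta
  P4: delta <- alpha -> theta
  P5: delta <- eps <- alpha -> theta
  P6: delta <- eps -> theta
  P7: delta <- mu <- eps <- alpha -> theta
  P8: delta <- mu <- eps -> theta
The empty set is not sufficient: P2 (delta <- gamma -> eps -> theta) has no collider blocking it and no conditioned non-collider, so it is open.
Try {alpha, eps}:
  P1: blocked at fork node alpha ∈ conditioning set.
  P2: blocked at chain node eps ∈ conditioning set.
  P3: blocked at fork node alpha ∈ conditioning set.
  P4: blocked at fork node alpha ∈ conditioning set.
  P5: blocked at chain node eps ∈ conditioning set.
  P6: blocked at fork node eps ∈ conditioning set.
  P7: blocked at chain node eps ∈ conditioning set.
  P8: blocked at fork node eps ∈ conditioning set.
{alpha, eps} contains no descendant of delta and blocks every backdoor path.
Every element of {alpha, eps} is needed (dropping alpha leaves P1 open; dropping eps leaves P2 open), so no proper subset is valid.
Among all size-2 subsets of the eligible variables, only {alpha, eps} blocks every backdoor path, so it is the unique smallest valid adjustment set.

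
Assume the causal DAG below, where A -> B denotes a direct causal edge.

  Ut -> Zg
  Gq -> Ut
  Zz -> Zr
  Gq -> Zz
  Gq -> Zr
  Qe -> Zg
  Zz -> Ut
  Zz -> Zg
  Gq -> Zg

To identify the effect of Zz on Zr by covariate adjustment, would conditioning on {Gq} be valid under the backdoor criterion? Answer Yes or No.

Backdoor paths from Zz to Zr (paths whose first edge points into Zz):
  P1: Zz <- Gq -> Zr
Condition 1 (no descendant of Zz in the set): holds — descendants of Zz are {Ut, Zg, Zr}; none are in {Gq}.
Condition 2 (every backdoor path blocked by {Gq}):
  P1: blocked at fork node Gq ∈ conditioning set.
{Gq} satisfies the backdoor criterion.

Yes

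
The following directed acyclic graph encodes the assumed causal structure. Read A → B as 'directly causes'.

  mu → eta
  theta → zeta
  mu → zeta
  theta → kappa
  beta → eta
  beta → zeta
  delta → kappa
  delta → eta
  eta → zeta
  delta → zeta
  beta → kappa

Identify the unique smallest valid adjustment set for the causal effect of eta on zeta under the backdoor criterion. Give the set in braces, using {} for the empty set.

{beta, delta, mu}

Variables eligible for adjustment (non-descendants of eta, excluding eta and zeta): {beta, delta, kappa, mu, theta}.
Backdoor paths from eta to zeta:
  P1: eta <- mu -> zeta
  P2: eta <- beta -> zeta
  P3: eta <- beta -> kappa <- delta -> zeta
  P4: eta <- beta -> kappa <- theta -> zeta
  P5: eta <- delta -> zeta
  P6: eta <- delta -> kappa <- beta -> zeta
  P7: eta <- delta -> kappa <- theta -> zeta
The empty set is not sufficient: P1 (eta <- mu -> zeta) has no collider blocking it and no conditioned non-collider, so it is open.
Try {beta, delta, mu}:
  P1: blocked at fork node mu ∈ conditioning set.
  P2: blocked at fork node beta ∈ conditioning set.
  P3: blocked at fork node beta ∈ conditioning set.
  P4: blocked at fork node beta ∈ conditioning set.
  P5: blocked at fork node delta ∈ conditioning set.
  P6: blocked at fork node delta ∈ conditioning set.
  P7: blocked at fork node delta ∈ conditioning set.
{beta, delta, mu} contains no descendant of eta and blocks every backdoor path.
Every element of {beta, delta, mu} is needed (dropping beta leaves P2 open; dropping delta leaves P5 open; dropping mu leaves P1 open), so no proper subset is valid.
Among all size-3 subsets of the eligible variables, only {beta, delta, mu} blocks every backdoor path, so it is the unique smallest valid adjustment set.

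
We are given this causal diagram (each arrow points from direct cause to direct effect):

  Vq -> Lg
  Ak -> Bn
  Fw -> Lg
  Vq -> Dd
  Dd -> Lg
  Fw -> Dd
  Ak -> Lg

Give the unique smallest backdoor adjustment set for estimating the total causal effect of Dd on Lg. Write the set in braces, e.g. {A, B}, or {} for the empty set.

Variables eligible for adjustment (non-descendants of Dd, excluding Dd and Lg): {Ak, Bn, Fw, Vq}.
Backdoor paths from Dd to Lg:
  P1: Dd <- Fw -> Lg
  P2: Dd <- Vq -> Lg
The empty set is not sufficient: P1 (Dd <- Fw -> Lg) has no collider blocking it and no conditioned non-collider, so it is open.
Try {Fw, Vq}:
  P1: blocked at fork node Fw ∈ conditioning set.
  P2: blocked at fork node Vq ∈ conditioning set.
{Fw, Vq} contains no descendant of Dd and blocks every backdoor path.
Every element of {Fw, Vq} is needed (dropping Fw leaves P1 open; dropping Vq leaves P2 open), so no proper subset is valid.
Among all size-2 subsets of the eligible variables, only {Fw, Vq} blocks every backdoor path, so it is the unique smallest valid adjustment set.

{Fw, Vq}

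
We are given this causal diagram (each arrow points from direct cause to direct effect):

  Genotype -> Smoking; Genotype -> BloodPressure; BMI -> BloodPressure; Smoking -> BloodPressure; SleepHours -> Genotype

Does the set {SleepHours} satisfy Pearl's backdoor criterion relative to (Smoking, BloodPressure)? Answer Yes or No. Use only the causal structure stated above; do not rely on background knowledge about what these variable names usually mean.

No

Backdoor paths from Smoking to BloodPressure (paths whose first edge points into Smoking):
  P1: Smoking <- Genotype -> BloodPressure
Condition 1 (no descendant of Smoking in the set): holds — descendants of Smoking are {BloodPressure}; none are in {SleepHours}.
Condition 2 (every backdoor path blocked by {SleepHours}):
  P1: open — no interior node is in the conditioning set.
{SleepHours} does not satisfy the backdoor criterion.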